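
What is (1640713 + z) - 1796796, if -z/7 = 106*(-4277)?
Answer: 3017451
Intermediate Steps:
z = 3173534 (z = -742*(-4277) = -7*(-453362) = 3173534)
(1640713 + z) - 1796796 = (1640713 + 3173534) - 1796796 = 4814247 - 1796796 = 3017451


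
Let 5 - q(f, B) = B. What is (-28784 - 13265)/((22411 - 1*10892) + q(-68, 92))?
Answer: -42049/11432 ≈ -3.6782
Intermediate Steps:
q(f, B) = 5 - B
(-28784 - 13265)/((22411 - 1*10892) + q(-68, 92)) = (-28784 - 13265)/((22411 - 1*10892) + (5 - 1*92)) = -42049/((22411 - 10892) + (5 - 92)) = -42049/(11519 - 87) = -42049/11432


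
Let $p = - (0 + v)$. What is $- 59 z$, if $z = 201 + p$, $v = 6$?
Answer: $-11505$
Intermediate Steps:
$p = -6$ ($p = - (0 + 6) = \left(-1\right) 6 = -6$)
$z = 195$ ($z = 201 - 6 = 195$)
$- 59 z = \left(-59\right) 195 = -11505$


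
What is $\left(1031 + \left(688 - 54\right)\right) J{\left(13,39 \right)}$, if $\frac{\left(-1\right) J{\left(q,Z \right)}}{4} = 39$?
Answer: $-259740$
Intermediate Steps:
$J{\left(q,Z \right)} = -156$ ($J{\left(q,Z \right)} = \left(-4\right) 39 = -156$)
$\left(1031 + \left(688 - 54\right)\right) J{\left(13,39 \right)} = \left(1031 + \left(688 - 54\right)\right) \left(-156\right) = \left(1031 + 634\right) \left(-156\right) = 1665 \left(-156\right) = -259740$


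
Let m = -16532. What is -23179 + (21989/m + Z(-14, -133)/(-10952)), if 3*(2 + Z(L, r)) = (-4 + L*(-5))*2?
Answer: -262312228433/11316154 ≈ -23180.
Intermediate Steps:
Z(L, r) = -14/3 - 10*L/3 (Z(L, r) = -2 + ((-4 + L*(-5))*2)/3 = -2 + ((-4 - 5*L)*2)/3 = -2 + (-8 - 10*L)/3 = -2 + (-8/3 - 10*L/3) = -14/3 - 10*L/3)
-23179 + (21989/m + Z(-14, -133)/(-10952)) = -23179 + (21989/(-16532) + (-14/3 - 10/3*(-14))/(-10952)) = -23179 + (21989*(-1/16532) + (-14/3 + 140/3)*(-1/10952)) = -23179 + (-21989/16532 + 42*(-1/10952)) = -23179 + (-21989/16532 - 21/5476) = -23179 - 15094867/11316154 = -262312228433/11316154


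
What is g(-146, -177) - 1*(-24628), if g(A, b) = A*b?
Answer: 50470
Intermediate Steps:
g(-146, -177) - 1*(-24628) = -146*(-177) - 1*(-24628) = 25842 + 24628 = 50470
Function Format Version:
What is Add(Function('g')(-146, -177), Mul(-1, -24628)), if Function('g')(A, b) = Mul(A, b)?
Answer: 50470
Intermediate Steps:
Add(Function('g')(-146, -177), Mul(-1, -24628)) = Add(Mul(-146, -177), Mul(-1, -24628)) = Add(25842, 24628) = 50470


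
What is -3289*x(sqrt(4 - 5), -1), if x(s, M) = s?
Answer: -3289*I ≈ -3289.0*I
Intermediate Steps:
-3289*x(sqrt(4 - 5), -1) = -3289*sqrt(4 - 5) = -3289*I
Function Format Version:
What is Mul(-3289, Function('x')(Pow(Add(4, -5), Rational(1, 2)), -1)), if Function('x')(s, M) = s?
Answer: Mul(-3289, I) ≈ Mul(-3289.0, I)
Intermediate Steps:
Mul(-3289, Function('x')(Pow(Add(4, -5), Rational(1, 2)), -1)) = Mul(-3289, Pow(Add(4, -5), Rational(1, 2))) = Mul(-3289, Pow(-1, Rational(1, 2))) = Mul(-3289, I)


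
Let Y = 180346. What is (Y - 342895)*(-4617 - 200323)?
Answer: 33312792060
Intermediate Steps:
(Y - 342895)*(-4617 - 200323) = (180346 - 342895)*(-4617 - 200323) = -162549*(-204940) = 33312792060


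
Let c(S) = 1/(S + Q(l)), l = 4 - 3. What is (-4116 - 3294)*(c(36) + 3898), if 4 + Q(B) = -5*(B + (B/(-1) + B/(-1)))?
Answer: -1068722070/37 ≈ -2.8884e+7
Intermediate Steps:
l = 1
Q(B) = -4 + 5*B (Q(B) = -4 - 5*(B + (B/(-1) + B/(-1))) = -4 - 5*(B + (B*(-1) + B*(-1))) = -4 - 5*(B + (-B - B)) = -4 - 5*(B - 2*B) = -4 - (-5)*B = -4 + 5*B)
c(S) = 1/(1 + S) (c(S) = 1/(S + (-4 + 5*1)) = 1/(S + (-4 + 5)) = 1/(S + 1) = 1/(1 + S))
(-4116 - 3294)*(c(36) + 3898) = (-4116 - 3294)*(1/(1 + 36) + 3898) = -7410*(1/37 + 3898) = -7410*144227/37 = -1068722070/37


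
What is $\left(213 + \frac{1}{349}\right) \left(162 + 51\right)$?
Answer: $\frac{15833994}{349} \approx 45370.0$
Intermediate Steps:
$\left(213 + \frac{1}{349}\right) \left(162 + 51\right) = \left(213 + \frac{1}{349}\right) 213 = \frac{74338}{349} \cdot 213 = \frac{15833994}{349}$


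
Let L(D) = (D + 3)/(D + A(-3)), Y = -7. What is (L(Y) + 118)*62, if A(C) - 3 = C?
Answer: 51460/7 ≈ 7351.4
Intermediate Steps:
A(C) = 3 + C
L(D) = (3 + D)/D (L(D) = (D + 3)/(D + (3 - 3)) = (3 + D)/(D + 0) = (3 + D)/D)
(L(Y) + 118)*62 = ((3 - 7)/(-7) + 118)*62 = (-⅐*(-4) + 118)*62 = (4/7 + 118)*62 = (830/7)*62 = 51460/7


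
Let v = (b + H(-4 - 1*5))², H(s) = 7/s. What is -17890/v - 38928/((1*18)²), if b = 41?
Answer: -232116083/1769094 ≈ -131.21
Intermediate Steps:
v = 131044/81 (v = (41 + 7/(-4 - 1*5))² = (41 + 7/(-4 - 5))² = (41 + 7/(-9))² = (41 + 7*(-⅑))² = (41 - 7/9)² = (362/9)² = 131044/81 ≈ 1617.8)
-17890/v - 38928/((1*18)²) = -17890/131044/81 - 38928/((1*18)²) = -17890*81/131044 - 38928/(18²) = -724545/65522 - 38928/324 = -724545/65522 - 38928*1/324 = -724545/65522 - 3244/27 = -232116083/1769094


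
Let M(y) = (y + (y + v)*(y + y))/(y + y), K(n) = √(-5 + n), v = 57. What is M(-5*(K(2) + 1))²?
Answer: 10725/4 - 525*I*√3 ≈ 2681.3 - 909.33*I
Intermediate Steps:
M(y) = (y + 2*y*(57 + y))/(2*y) (M(y) = (y + (y + 57)*(y + y))/(y + y) = (y + (57 + y)*(2*y))/((2*y)) = (y + 2*y*(57 + y))*(1/(2*y)) = (y + 2*y*(57 + y))/(2*y))
M(-5*(K(2) + 1))² = (115/2 - 5*(√(-5 + 2) + 1))² = (115/2 - 5*(√(-3) + 1))² = (115/2 - 5*(I*√3 + 1))² = (115/2 - 5*(1 + I*√3))² = (115/2 + (-5 - 5*I*√3))² = (105/2 - 5*I*√3)²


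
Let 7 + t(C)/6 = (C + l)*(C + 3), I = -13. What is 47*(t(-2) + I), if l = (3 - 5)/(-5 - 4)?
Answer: -9259/3 ≈ -3086.3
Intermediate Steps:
l = 2/9 (l = -2/(-9) = -2*(-⅑) = 2/9 ≈ 0.22222)
t(C) = -42 + 6*(3 + C)*(2/9 + C) (t(C) = -42 + 6*((C + 2/9)*(C + 3)) = -42 + 6*((2/9 + C)*(3 + C)) = -42 + 6*((3 + C)*(2/9 + C)) = -42 + 6*(3 + C)*(2/9 + C))
47*(t(-2) + I) = 47*((-38 + 6*(-2)² + (58/3)*(-2)) - 13) = 47*((-38 + 6*4 - 116/3) - 13) = 47*((-38 + 24 - 116/3) - 13) = 47*(-158/3 - 13) = 47*(-197/3) = -9259/3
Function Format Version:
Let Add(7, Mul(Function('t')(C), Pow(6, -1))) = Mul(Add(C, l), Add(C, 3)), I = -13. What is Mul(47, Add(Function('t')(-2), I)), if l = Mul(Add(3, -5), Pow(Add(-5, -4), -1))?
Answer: Rational(-9259, 3) ≈ -3086.3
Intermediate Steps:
l = Rational(2, 9) (l = Mul(-2, Pow(-9, -1)) = Mul(-2, Rational(-1, 9)) = Rational(2, 9) ≈ 0.22222)
Function('t')(C) = Add(-42, Mul(6, Add(3, C), Add(Rational(2, 9), C))) (Function('t')(C) = Add(-42, Mul(6, Mul(Add(C, Rational(2, 9)), Add(C, 3)))) = Add(-42, Mul(6, Mul(Add(Rational(2, 9), C), Add(3, C)))) = Add(-42, Mul(6, Mul(Add(3, C), Add(Rational(2, 9), C)))) = Add(-42, Mul(6, Add(3, C), Add(Rational(2, 9), C))))
Mul(47, Add(Function('t')(-2), I)) = Mul(47, Add(Add(-38, Mul(6, Pow(-2, 2)), Mul(Rational(58, 3), -2)), -13)) = Mul(47, Add(Add(-38, Mul(6, 4), Rational(-116, 3)), -13)) = Mul(47, Add(Add(-38, 24, Rational(-116, 3)), -13)) = Mul(47, Add(Rational(-158, 3), -13)) = Mul(47, Rational(-197, 3)) = Rational(-9259, 3)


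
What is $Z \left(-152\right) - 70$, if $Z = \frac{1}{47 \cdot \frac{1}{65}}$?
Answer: $- \frac{13170}{47} \approx -280.21$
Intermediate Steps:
$Z = \frac{65}{47}$ ($Z = \frac{1}{47 \cdot \frac{1}{65}} = \frac{1}{\frac{47}{65}} = \frac{65}{47} \approx 1.383$)
$Z \left(-152\right) - 70 = \frac{65}{47} \left(-152\right) - 70 = - \frac{9880}{47} - 70 = - \frac{13170}{47}$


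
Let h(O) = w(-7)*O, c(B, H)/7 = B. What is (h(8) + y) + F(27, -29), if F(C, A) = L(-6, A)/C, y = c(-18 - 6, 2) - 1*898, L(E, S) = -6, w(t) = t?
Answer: -10100/9 ≈ -1122.2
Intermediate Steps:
c(B, H) = 7*B
y = -1066 (y = 7*(-18 - 6) - 1*898 = 7*(-24) - 898 = -168 - 898 = -1066)
h(O) = -7*O
F(C, A) = -6/C
(h(8) + y) + F(27, -29) = (-7*8 - 1066) - 6/27 = (-56 - 1066) - 6*1/27 = -1122 - 2/9 = -10100/9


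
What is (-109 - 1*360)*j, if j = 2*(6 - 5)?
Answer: -938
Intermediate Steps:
j = 2 (j = 2*1 = 2)
(-109 - 1*360)*j = (-109 - 1*360)*2 = (-109 - 360)*2 = -469*2 = -938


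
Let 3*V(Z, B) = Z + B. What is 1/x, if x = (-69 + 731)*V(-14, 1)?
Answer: -3/8606 ≈ -0.00034859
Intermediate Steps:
V(Z, B) = B/3 + Z/3 (V(Z, B) = (Z + B)/3 = (B + Z)/3 = B/3 + Z/3)
x = -8606/3 (x = (-69 + 731)*((⅓)*1 + (⅓)*(-14)) = 662*(⅓ - 14/3) = 662*(-13/3) = -8606/3 ≈ -2868.7)
1/x = 1/(-8606/3) = -3/8606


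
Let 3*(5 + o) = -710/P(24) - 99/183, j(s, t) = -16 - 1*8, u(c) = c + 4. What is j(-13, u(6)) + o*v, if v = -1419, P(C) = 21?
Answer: 29871370/1281 ≈ 23319.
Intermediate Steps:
u(c) = 4 + c
j(s, t) = -24 (j(s, t) = -16 - 8 = -24)
o = -63218/3843 (o = -5 + (-710/21 - 99/183)/3 = -5 + (-710*1/21 - 99*1/183)/3 = -5 + (-710/21 - 33/61)/3 = -5 + (1/3)*(-44003/1281) = -5 - 44003/3843 = -63218/3843 ≈ -16.450)
j(-13, u(6)) + o*v = -24 - 63218/3843*(-1419) = -24 + 29902114/1281 = 29871370/1281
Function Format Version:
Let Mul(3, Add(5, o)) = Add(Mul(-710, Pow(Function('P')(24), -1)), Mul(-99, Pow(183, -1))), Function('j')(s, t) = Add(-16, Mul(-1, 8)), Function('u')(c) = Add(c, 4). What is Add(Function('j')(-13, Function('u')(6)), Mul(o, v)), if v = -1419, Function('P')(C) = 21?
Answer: Rational(29871370, 1281) ≈ 23319.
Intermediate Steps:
Function('u')(c) = Add(4, c)
Function('j')(s, t) = -24 (Function('j')(s, t) = Add(-16, -8) = -24)
o = Rational(-63218, 3843) (o = Add(-5, Mul(Rational(1, 3), Add(Mul(-710, Pow(21, -1)), Mul(-99, Pow(183, -1))))) = Add(-5, Mul(Rational(1, 3), Add(Mul(-710, Rational(1, 21)), Mul(-99, Rational(1, 183))))) = Add(-5, Mul(Rational(1, 3), Add(Rational(-710, 21), Rational(-33, 61)))) = Add(-5, Mul(Rational(1, 3), Rational(-44003, 1281))) = Add(-5, Rational(-44003, 3843)) = Rational(-63218, 3843) ≈ -16.450)
Add(Function('j')(-13, Function('u')(6)), Mul(o, v)) = Add(-24, Mul(Rational(-63218, 3843), -1419)) = Add(-24, Rational(29902114, 1281)) = Rational(29871370, 1281)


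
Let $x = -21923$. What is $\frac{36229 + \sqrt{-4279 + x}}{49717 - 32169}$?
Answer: $\frac{36229}{17548} + \frac{i \sqrt{26202}}{17548} \approx 2.0646 + 0.0092244 i$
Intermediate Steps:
$\frac{36229 + \sqrt{-4279 + x}}{49717 - 32169} = \frac{36229 + \sqrt{-4279 - 21923}}{49717 - 32169} = \frac{36229 + \sqrt{-26202}}{17548} = \left(36229 + i \sqrt{26202}\right) \frac{1}{17548} = \frac{36229}{17548} + \frac{i \sqrt{26202}}{17548}$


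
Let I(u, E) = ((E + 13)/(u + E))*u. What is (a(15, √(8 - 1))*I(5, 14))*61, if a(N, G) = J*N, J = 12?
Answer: 1482300/19 ≈ 78016.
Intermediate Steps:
a(N, G) = 12*N
I(u, E) = u*(13 + E)/(E + u) (I(u, E) = ((13 + E)/(E + u))*u = u*(13 + E)/(E + u))
(a(15, √(8 - 1))*I(5, 14))*61 = ((12*15)*(5*(13 + 14)/(14 + 5)))*61 = (180*(5*27/19))*61 = (180*(5*(1/19)*27))*61 = (180*(135/19))*61 = (24300/19)*61 = 1482300/19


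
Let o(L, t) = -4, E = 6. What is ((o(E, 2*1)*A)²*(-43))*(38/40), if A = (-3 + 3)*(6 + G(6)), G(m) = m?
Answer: 0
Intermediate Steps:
A = 0 (A = (-3 + 3)*(6 + 6) = 0*12 = 0)
((o(E, 2*1)*A)²*(-43))*(38/40) = ((-4*0)²*(-43))*(38/40) = (0²*(-43))*(38*(1/40)) = (0*(-43))*(19/20) = 0*(19/20) = 0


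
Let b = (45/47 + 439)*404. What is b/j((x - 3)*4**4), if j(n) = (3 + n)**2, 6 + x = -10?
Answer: 8353912/1110578087 ≈ 0.0075221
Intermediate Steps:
x = -16 (x = -6 - 10 = -16)
b = 8353912/47 (b = (45*(1/47) + 439)*404 = (45/47 + 439)*404 = (20678/47)*404 = 8353912/47 ≈ 1.7774e+5)
b/j((x - 3)*4**4) = 8353912/(47*((3 + (-16 - 3)*4**4)**2)) = 8353912/(47*((3 - 19*256)**2)) = 8353912/(47*((3 - 4864)**2)) = 8353912/(47*((-4861)**2)) = (8353912/47)/23629321 = (8353912/47)*(1/23629321) = 8353912/1110578087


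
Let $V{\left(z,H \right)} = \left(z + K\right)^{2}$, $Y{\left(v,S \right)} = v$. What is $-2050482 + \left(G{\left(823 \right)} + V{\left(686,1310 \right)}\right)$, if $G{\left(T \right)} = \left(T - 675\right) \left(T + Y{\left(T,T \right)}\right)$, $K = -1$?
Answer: $-1337649$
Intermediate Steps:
$G{\left(T \right)} = 2 T \left(-675 + T\right)$ ($G{\left(T \right)} = \left(T - 675\right) \left(T + T\right) = \left(-675 + T\right) 2 T = 2 T \left(-675 + T\right)$)
$V{\left(z,H \right)} = \left(-1 + z\right)^{2}$ ($V{\left(z,H \right)} = \left(z - 1\right)^{2} = \left(-1 + z\right)^{2}$)
$-2050482 + \left(G{\left(823 \right)} + V{\left(686,1310 \right)}\right) = -2050482 + \left(2 \cdot 823 \left(-675 + 823\right) + \left(-1 + 686\right)^{2}\right) = -2050482 + \left(2 \cdot 823 \cdot 148 + 685^{2}\right) = -2050482 + \left(243608 + 469225\right) = -2050482 + 712833 = -1337649$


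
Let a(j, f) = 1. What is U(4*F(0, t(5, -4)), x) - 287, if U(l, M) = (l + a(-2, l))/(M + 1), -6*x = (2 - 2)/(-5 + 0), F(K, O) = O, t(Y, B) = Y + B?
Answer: -282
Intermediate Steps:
t(Y, B) = B + Y
x = 0 (x = -(2 - 2)/(6*(-5 + 0)) = -0/(-5) = -0*(-1)/5 = -⅙*0 = 0)
U(l, M) = (1 + l)/(1 + M) (U(l, M) = (l + 1)/(M + 1) = (1 + l)/(1 + M))
U(4*F(0, t(5, -4)), x) - 287 = (1 + 4*(-4 + 5))/(1 + 0) - 287 = (1 + 4*1)/1 - 287 = 1*(1 + 4) - 287 = 1*5 - 287 = 5 - 287 = -282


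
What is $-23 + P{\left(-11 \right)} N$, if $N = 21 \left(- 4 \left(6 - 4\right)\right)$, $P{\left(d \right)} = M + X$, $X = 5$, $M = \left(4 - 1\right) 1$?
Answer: $-1367$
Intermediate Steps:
$M = 3$ ($M = 3 \cdot 1 = 3$)
$P{\left(d \right)} = 8$ ($P{\left(d \right)} = 3 + 5 = 8$)
$N = -168$ ($N = 21 \left(\left(-4\right) 2\right) = 21 \left(-8\right) = -168$)
$-23 + P{\left(-11 \right)} N = -23 + 8 \left(-168\right) = -23 - 1344 = -1367$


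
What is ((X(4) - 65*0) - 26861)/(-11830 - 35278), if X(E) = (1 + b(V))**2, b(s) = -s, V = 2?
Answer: 6715/11777 ≈ 0.57018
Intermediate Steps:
X(E) = 1 (X(E) = (1 - 1*2)**2 = (1 - 2)**2 = (-1)**2 = 1)
((X(4) - 65*0) - 26861)/(-11830 - 35278) = ((1 - 65*0) - 26861)/(-11830 - 35278) = ((1 + 0) - 26861)/(-47108) = (1 - 26861)*(-1/47108) = -26860*(-1/47108) = 6715/11777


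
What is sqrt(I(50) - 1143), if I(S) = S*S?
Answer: sqrt(1357) ≈ 36.837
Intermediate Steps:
I(S) = S**2
sqrt(I(50) - 1143) = sqrt(50**2 - 1143) = sqrt(2500 - 1143) = sqrt(1357)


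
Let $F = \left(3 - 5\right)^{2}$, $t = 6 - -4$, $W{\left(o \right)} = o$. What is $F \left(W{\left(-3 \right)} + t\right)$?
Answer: $28$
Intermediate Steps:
$t = 10$ ($t = 6 + 4 = 10$)
$F = 4$ ($F = \left(-2\right)^{2} = 4$)
$F \left(W{\left(-3 \right)} + t\right) = 4 \left(-3 + 10\right) = 4 \cdot 7 = 28$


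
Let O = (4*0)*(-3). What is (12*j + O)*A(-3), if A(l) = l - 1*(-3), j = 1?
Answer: 0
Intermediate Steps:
A(l) = 3 + l (A(l) = l + 3 = 3 + l)
O = 0 (O = 0*(-3) = 0)
(12*j + O)*A(-3) = (12*1 + 0)*(3 - 3) = (12 + 0)*0 = 12*0 = 0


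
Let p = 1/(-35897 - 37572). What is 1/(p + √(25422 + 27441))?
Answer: 73469/285338295860342 + 5397693961*√52863/285338295860342 ≈ 0.0043494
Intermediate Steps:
p = -1/73469 (p = 1/(-73469) = -1/73469 ≈ -1.3611e-5)
1/(p + √(25422 + 27441)) = 1/(-1/73469 + √(25422 + 27441)) = 1/(-1/73469 + √52863)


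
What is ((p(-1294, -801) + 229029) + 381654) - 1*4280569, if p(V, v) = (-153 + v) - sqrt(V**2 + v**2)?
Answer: -3670840 - sqrt(2316037) ≈ -3.6724e+6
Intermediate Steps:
p(V, v) = -153 + v - sqrt(V**2 + v**2)
((p(-1294, -801) + 229029) + 381654) - 1*4280569 = (((-153 - 801 - sqrt((-1294)**2 + (-801)**2)) + 229029) + 381654) - 1*4280569 = (((-153 - 801 - sqrt(1674436 + 641601)) + 229029) + 381654) - 4280569 = (((-153 - 801 - sqrt(2316037)) + 229029) + 381654) - 4280569 = (((-954 - sqrt(2316037)) + 229029) + 381654) - 4280569 = ((228075 - sqrt(2316037)) + 381654) - 4280569 = (609729 - sqrt(2316037)) - 4280569 = -3670840 - sqrt(2316037)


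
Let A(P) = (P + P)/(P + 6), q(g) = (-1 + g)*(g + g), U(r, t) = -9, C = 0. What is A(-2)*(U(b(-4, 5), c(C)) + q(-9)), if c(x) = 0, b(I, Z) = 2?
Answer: -171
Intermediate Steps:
q(g) = 2*g*(-1 + g) (q(g) = (-1 + g)*(2*g) = 2*g*(-1 + g))
A(P) = 2*P/(6 + P) (A(P) = (2*P)/(6 + P) = 2*P/(6 + P))
A(-2)*(U(b(-4, 5), c(C)) + q(-9)) = (2*(-2)/(6 - 2))*(-9 + 2*(-9)*(-1 - 9)) = (2*(-2)/4)*(-9 + 2*(-9)*(-10)) = (2*(-2)*(1/4))*(-9 + 180) = -1*171 = -171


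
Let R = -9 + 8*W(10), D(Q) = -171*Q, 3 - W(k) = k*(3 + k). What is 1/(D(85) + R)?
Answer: -1/15560 ≈ -6.4267e-5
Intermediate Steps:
W(k) = 3 - k*(3 + k)
R = -1025 (R = -9 + 8*(3 - 1*10**2 - 3*10) = -9 + 8*(3 - 1*100 - 30) = -9 + 8*(3 - 100 - 30) = -9 + 8*(-127) = -9 - 1016 = -1025)
1/(D(85) + R) = 1/(-171*85 - 1025) = 1/(-14535 - 1025) = 1/(-15560) = -1/15560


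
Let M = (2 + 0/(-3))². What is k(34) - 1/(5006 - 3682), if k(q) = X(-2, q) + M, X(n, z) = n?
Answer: 2647/1324 ≈ 1.9992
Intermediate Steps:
M = 4 (M = (2 + 0*(-⅓))² = (2 + 0)² = 2² = 4)
k(q) = 2 (k(q) = -2 + 4 = 2)
k(34) - 1/(5006 - 3682) = 2 - 1/(5006 - 3682) = 2 - 1/1324 = 2647/1324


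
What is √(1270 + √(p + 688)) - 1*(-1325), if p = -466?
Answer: 1325 + √(1270 + √222) ≈ 1360.8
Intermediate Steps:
√(1270 + √(p + 688)) - 1*(-1325) = √(1270 + √(-466 + 688)) - 1*(-1325) = √(1270 + √222) + 1325 = 1325 + √(1270 + √222)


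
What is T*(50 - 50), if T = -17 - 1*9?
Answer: 0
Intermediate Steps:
T = -26 (T = -17 - 9 = -26)
T*(50 - 50) = -26*(50 - 50) = -26*0 = 0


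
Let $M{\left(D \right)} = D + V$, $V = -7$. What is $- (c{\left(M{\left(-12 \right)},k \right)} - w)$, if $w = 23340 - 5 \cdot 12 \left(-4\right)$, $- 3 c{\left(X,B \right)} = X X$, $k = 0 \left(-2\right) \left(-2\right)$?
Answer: $\frac{71101}{3} \approx 23700.0$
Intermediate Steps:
$M{\left(D \right)} = -7 + D$ ($M{\left(D \right)} = D - 7 = -7 + D$)
$k = 0$ ($k = 0 \left(-2\right) = 0$)
$c{\left(X,B \right)} = - \frac{X^{2}}{3}$ ($c{\left(X,B \right)} = - \frac{X X}{3} = - \frac{X^{2}}{3}$)
$w = 23580$ ($w = 23340 - 60 \left(-4\right) = 23340 - -240 = 23340 + 240 = 23580$)
$- (c{\left(M{\left(-12 \right)},k \right)} - w) = - (- \frac{\left(-7 - 12\right)^{2}}{3} - 23580) = - (- \frac{\left(-19\right)^{2}}{3} - 23580) = - (\left(- \frac{1}{3}\right) 361 - 23580) = - (- \frac{361}{3} - 23580) = \left(-1\right) \left(- \frac{71101}{3}\right) = \frac{71101}{3}$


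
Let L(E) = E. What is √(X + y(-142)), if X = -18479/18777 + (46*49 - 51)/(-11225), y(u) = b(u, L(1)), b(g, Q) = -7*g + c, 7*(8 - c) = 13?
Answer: √86982193509477448413/295080555 ≈ 31.606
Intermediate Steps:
c = 43/7 (c = 8 - ⅐*13 = 8 - 13/7 = 43/7 ≈ 6.1429)
b(g, Q) = 43/7 - 7*g (b(g, Q) = -7*g + 43/7 = 43/7 - 7*g)
y(u) = 43/7 - 7*u
X = -248792506/210771825 (X = -18479*1/18777 + (2254 - 51)*(-1/11225) = -18479/18777 + 2203*(-1/11225) = -18479/18777 - 2203/11225 = -248792506/210771825 ≈ -1.1804)
√(X + y(-142)) = √(-248792506/210771825 + (43/7 - 7*(-142))) = √(-248792506/210771825 + (43/7 + 994)) = √(-248792506/210771825 + 7001/7) = √(1473871999283/1475402775) = √86982193509477448413/295080555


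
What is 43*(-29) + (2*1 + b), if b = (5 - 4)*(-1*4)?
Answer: -1249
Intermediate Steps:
b = -4 (b = 1*(-4) = -4)
43*(-29) + (2*1 + b) = 43*(-29) + (2*1 - 4) = -1247 + (2 - 4) = -1247 - 2 = -1249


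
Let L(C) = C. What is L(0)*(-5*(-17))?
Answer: 0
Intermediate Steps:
L(0)*(-5*(-17)) = 0*(-5*(-17)) = 0*85 = 0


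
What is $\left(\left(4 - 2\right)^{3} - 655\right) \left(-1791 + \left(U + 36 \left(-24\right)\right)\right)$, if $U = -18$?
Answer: $1729431$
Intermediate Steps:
$\left(\left(4 - 2\right)^{3} - 655\right) \left(-1791 + \left(U + 36 \left(-24\right)\right)\right) = \left(\left(4 - 2\right)^{3} - 655\right) \left(-1791 + \left(-18 + 36 \left(-24\right)\right)\right) = \left(2^{3} - 655\right) \left(-1791 - 882\right) = \left(8 - 655\right) \left(-1791 - 882\right) = \left(-647\right) \left(-2673\right) = 1729431$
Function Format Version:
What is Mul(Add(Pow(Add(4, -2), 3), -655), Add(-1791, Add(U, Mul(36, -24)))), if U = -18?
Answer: 1729431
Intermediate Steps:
Mul(Add(Pow(Add(4, -2), 3), -655), Add(-1791, Add(U, Mul(36, -24)))) = Mul(Add(Pow(Add(4, -2), 3), -655), Add(-1791, Add(-18, Mul(36, -24)))) = Mul(Add(Pow(2, 3), -655), Add(-1791, Add(-18, -864))) = Mul(Add(8, -655), Add(-1791, -882)) = Mul(-647, -2673) = 1729431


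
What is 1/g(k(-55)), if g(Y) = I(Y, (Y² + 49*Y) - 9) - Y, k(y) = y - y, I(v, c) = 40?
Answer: 1/40 ≈ 0.025000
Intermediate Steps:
k(y) = 0
g(Y) = 40 - Y
1/g(k(-55)) = 1/(40 - 1*0) = 1/(40 + 0) = 1/40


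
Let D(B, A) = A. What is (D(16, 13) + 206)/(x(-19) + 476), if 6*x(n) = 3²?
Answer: 438/955 ≈ 0.45864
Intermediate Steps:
x(n) = 3/2 (x(n) = (⅙)*3² = (⅙)*9 = 3/2)
(D(16, 13) + 206)/(x(-19) + 476) = (13 + 206)/(3/2 + 476) = 219/(955/2) = 219*(2/955) = 438/955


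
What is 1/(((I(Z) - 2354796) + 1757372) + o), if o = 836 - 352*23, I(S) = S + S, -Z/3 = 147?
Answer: -1/605566 ≈ -1.6513e-6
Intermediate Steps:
Z = -441 (Z = -3*147 = -441)
I(S) = 2*S
o = -7260 (o = 836 - 8096 = -7260)
1/(((I(Z) - 2354796) + 1757372) + o) = 1/(((2*(-441) - 2354796) + 1757372) - 7260) = 1/(((-882 - 2354796) + 1757372) - 7260) = 1/((-2355678 + 1757372) - 7260) = 1/(-598306 - 7260) = 1/(-605566) = -1/605566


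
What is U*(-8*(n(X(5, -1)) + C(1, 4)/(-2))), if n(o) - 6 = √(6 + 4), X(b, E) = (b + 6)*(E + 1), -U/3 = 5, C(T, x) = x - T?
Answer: 540 + 120*√10 ≈ 919.47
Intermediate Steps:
U = -15 (U = -3*5 = -15)
X(b, E) = (1 + E)*(6 + b) (X(b, E) = (6 + b)*(1 + E) = (1 + E)*(6 + b))
n(o) = 6 + √10 (n(o) = 6 + √(6 + 4) = 6 + √10)
U*(-8*(n(X(5, -1)) + C(1, 4)/(-2))) = -(-120)*((6 + √10) + (4 - 1*1)/(-2)) = -(-120)*((6 + √10) + (4 - 1)*(-½)) = -(-120)*((6 + √10) + 3*(-½)) = -(-120)*((6 + √10) - 3/2) = -(-120)*(9/2 + √10) = -15*(-36 - 8*√10) = 540 + 120*√10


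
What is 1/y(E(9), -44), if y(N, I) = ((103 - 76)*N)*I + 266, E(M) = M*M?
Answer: -1/95962 ≈ -1.0421e-5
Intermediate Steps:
E(M) = M²
y(N, I) = 266 + 27*I*N (y(N, I) = (27*N)*I + 266 = 27*I*N + 266 = 266 + 27*I*N)
1/y(E(9), -44) = 1/(266 + 27*(-44)*9²) = 1/(266 + 27*(-44)*81) = 1/(266 - 96228) = 1/(-95962) = -1/95962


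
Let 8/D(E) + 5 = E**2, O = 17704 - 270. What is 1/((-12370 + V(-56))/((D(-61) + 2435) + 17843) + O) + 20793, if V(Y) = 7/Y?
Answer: 54629832096004439/2627318421839 ≈ 20793.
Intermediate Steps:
O = 17434
D(E) = 8/(-5 + E**2)
1/((-12370 + V(-56))/((D(-61) + 2435) + 17843) + O) + 20793 = 1/((-12370 + 7/(-56))/((8/(-5 + (-61)**2) + 2435) + 17843) + 17434) + 20793 = 1/((-12370 + 7*(-1/56))/((8/(-5 + 3721) + 2435) + 17843) + 17434) + 20793 = 1/((-12370 - 1/8)/((8/3716 + 2435) + 17843) + 17434) + 20793 = 1/(-98961/(8*((8*(1/3716) + 2435) + 17843)) + 17434) + 20793 = 1/(-98961/(8*((2/929 + 2435) + 17843)) + 17434) + 20793 = 1/(-98961/(8*(2262117/929 + 17843)) + 17434) + 20793 = 1/(-98961/(8*18838264/929) + 17434) + 20793 = 1/(-98961/8*929/18838264 + 17434) + 20793 = 1/(-91934769/150706112 + 17434) + 20793 = 1/(2627318421839/150706112) + 20793 = 150706112/2627318421839 + 20793 = 54629832096004439/2627318421839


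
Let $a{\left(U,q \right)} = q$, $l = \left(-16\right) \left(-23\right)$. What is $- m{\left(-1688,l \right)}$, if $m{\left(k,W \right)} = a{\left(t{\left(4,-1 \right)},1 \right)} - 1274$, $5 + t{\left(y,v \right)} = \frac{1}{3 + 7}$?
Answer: $1273$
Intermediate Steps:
$t{\left(y,v \right)} = - \frac{49}{10}$ ($t{\left(y,v \right)} = -5 + \frac{1}{3 + 7} = -5 + \frac{1}{10} = - \frac{49}{10}$)
$l = 368$
$m{\left(k,W \right)} = -1273$ ($m{\left(k,W \right)} = 1 - 1274 = -1273$)
$- m{\left(-1688,l \right)} = \left(-1\right) \left(-1273\right) = 1273$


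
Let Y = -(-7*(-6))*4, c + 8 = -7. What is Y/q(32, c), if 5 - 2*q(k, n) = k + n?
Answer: 28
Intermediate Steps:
c = -15 (c = -8 - 7 = -15)
q(k, n) = 5/2 - k/2 - n/2 (q(k, n) = 5/2 - (k + n)/2 = 5/2 + (-k/2 - n/2) = 5/2 - k/2 - n/2)
Y = -168 (Y = -42*4 = -1*168 = -168)
Y/q(32, c) = -168/(5/2 - ½*32 - ½*(-15)) = -168/(5/2 - 16 + 15/2) = -168/(-6) = -168*(-⅙) = 28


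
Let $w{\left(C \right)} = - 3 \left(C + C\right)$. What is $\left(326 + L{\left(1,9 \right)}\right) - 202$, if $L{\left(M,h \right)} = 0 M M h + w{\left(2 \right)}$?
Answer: $112$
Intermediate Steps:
$w{\left(C \right)} = - 6 C$ ($w{\left(C \right)} = - 3 \cdot 2 C = - 6 C$)
$L{\left(M,h \right)} = -12$ ($L{\left(M,h \right)} = 0 M M h - 12 = 0 M h - 12 = 0 h - 12 = 0 - 12 = -12$)
$\left(326 + L{\left(1,9 \right)}\right) - 202 = \left(326 - 12\right) - 202 = 314 - 202 = 112$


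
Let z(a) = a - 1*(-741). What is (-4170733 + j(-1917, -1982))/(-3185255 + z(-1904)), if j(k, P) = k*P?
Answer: 371239/3186418 ≈ 0.11651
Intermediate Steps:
j(k, P) = P*k
z(a) = 741 + a (z(a) = a + 741 = 741 + a)
(-4170733 + j(-1917, -1982))/(-3185255 + z(-1904)) = (-4170733 - 1982*(-1917))/(-3185255 + (741 - 1904)) = (-4170733 + 3799494)/(-3185255 - 1163) = -371239/(-3186418) = -371239*(-1/3186418) = 371239/3186418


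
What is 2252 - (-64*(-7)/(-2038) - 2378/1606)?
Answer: 1844106227/818257 ≈ 2253.7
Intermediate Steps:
2252 - (-64*(-7)/(-2038) - 2378/1606) = 2252 - (448*(-1/2038) - 2378*1/1606) = 2252 - (-224/1019 - 1189/803) = 2252 - 1*(-1391463/818257) = 2252 + 1391463/818257 = 1844106227/818257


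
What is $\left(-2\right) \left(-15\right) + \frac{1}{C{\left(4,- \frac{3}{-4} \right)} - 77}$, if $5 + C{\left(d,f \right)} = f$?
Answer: $\frac{9746}{325} \approx 29.988$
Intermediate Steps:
$C{\left(d,f \right)} = -5 + f$
$\left(-2\right) \left(-15\right) + \frac{1}{C{\left(4,- \frac{3}{-4} \right)} - 77} = \left(-2\right) \left(-15\right) + \frac{1}{\left(-5 - \frac{3}{-4}\right) - 77} = 30 + \frac{1}{\left(-5 - - \frac{3}{4}\right) - 77} = 30 + \frac{1}{\left(-5 + \frac{3}{4}\right) - 77} = 30 + \frac{1}{- \frac{17}{4} - 77} = 30 + \frac{1}{- \frac{325}{4}} = 30 - \frac{4}{325} = \frac{9746}{325}$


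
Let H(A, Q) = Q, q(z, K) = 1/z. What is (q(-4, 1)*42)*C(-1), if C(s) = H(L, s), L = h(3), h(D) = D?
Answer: 21/2 ≈ 10.500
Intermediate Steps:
L = 3
C(s) = s
(q(-4, 1)*42)*C(-1) = (42/(-4))*(-1) = -¼*42*(-1) = -21/2*(-1) = 21/2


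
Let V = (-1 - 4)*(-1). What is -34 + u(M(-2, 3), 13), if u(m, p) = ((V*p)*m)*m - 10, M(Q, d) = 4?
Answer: 996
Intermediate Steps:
V = 5 (V = -5*(-1) = 5)
u(m, p) = -10 + 5*p*m**2 (u(m, p) = ((5*p)*m)*m - 10 = (5*m*p)*m - 10 = 5*p*m**2 - 10 = -10 + 5*p*m**2)
-34 + u(M(-2, 3), 13) = -34 + (-10 + 5*13*4**2) = -34 + (-10 + 5*13*16) = -34 + (-10 + 1040) = -34 + 1030 = 996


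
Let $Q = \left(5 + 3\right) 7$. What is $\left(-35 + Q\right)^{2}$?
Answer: $441$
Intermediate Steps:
$Q = 56$ ($Q = 8 \cdot 7 = 56$)
$\left(-35 + Q\right)^{2} = \left(-35 + 56\right)^{2} = 21^{2} = 441$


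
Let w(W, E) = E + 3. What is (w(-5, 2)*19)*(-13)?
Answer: -1235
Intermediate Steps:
w(W, E) = 3 + E
(w(-5, 2)*19)*(-13) = ((3 + 2)*19)*(-13) = (5*19)*(-13) = 95*(-13) = -1235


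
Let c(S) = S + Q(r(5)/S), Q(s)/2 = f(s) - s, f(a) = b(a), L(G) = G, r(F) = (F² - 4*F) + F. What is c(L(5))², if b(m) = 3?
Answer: 49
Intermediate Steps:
r(F) = F² - 3*F
f(a) = 3
Q(s) = 6 - 2*s (Q(s) = 2*(3 - s) = 6 - 2*s)
c(S) = 6 + S - 20/S (c(S) = S + (6 - 2*5*(-3 + 5)/S) = S + (6 - 2*5*2/S) = S + (6 - 20/S) = 6 + S - 20/S)
c(L(5))² = (6 + 5 - 20/5)² = (6 + 5 - 20*⅕)² = (6 + 5 - 4)² = 7² = 49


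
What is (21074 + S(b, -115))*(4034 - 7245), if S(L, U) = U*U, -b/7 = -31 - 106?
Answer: -110134089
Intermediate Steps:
b = 959 (b = -7*(-31 - 106) = -7*(-137) = 959)
S(L, U) = U²
(21074 + S(b, -115))*(4034 - 7245) = (21074 + (-115)²)*(4034 - 7245) = (21074 + 13225)*(-3211) = 34299*(-3211) = -110134089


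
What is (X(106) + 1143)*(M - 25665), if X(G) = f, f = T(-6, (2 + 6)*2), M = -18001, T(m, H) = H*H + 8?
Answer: -61438062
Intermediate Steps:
T(m, H) = 8 + H² (T(m, H) = H² + 8 = 8 + H²)
f = 264 (f = 8 + ((2 + 6)*2)² = 8 + (8*2)² = 8 + 16² = 8 + 256 = 264)
X(G) = 264
(X(106) + 1143)*(M - 25665) = (264 + 1143)*(-18001 - 25665) = 1407*(-43666) = -61438062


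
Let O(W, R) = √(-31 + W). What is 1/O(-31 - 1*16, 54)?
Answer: -I*√78/78 ≈ -0.11323*I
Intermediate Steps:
1/O(-31 - 1*16, 54) = 1/(√(-31 + (-31 - 1*16))) = 1/(√(-31 + (-31 - 16))) = 1/(√(-31 - 47)) = 1/(√(-78)) = 1/(I*√78) = -I*√78/78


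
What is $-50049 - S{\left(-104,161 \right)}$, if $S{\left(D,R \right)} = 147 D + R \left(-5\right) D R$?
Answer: $-13513681$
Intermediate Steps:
$S{\left(D,R \right)} = 147 D - 5 D R^{2}$ ($S{\left(D,R \right)} = 147 D + - 5 R D R = 147 D + - 5 D R R = 147 D - 5 D R^{2}$)
$-50049 - S{\left(-104,161 \right)} = -50049 - - 104 \left(147 - 5 \cdot 161^{2}\right) = -50049 - - 104 \left(147 - 129605\right) = -50049 - \left(-104\right) \left(-129458\right) = -50049 - 13463632 = -13513681$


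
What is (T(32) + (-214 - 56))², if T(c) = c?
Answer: 56644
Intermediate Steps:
(T(32) + (-214 - 56))² = (32 + (-214 - 56))² = (32 - 270)² = (-238)² = 56644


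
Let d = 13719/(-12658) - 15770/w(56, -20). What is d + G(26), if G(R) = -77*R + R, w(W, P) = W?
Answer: -400267143/177212 ≈ -2258.7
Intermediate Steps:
d = -50096231/177212 (d = 13719/(-12658) - 15770/56 = 13719*(-1/12658) - 15770*1/56 = -13719/12658 - 7885/28 = -50096231/177212 ≈ -282.69)
G(R) = -76*R
d + G(26) = -50096231/177212 - 76*26 = -50096231/177212 - 1976 = -400267143/177212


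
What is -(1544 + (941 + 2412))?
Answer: -4897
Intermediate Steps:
-(1544 + (941 + 2412)) = -(1544 + 3353) = -1*4897 = -4897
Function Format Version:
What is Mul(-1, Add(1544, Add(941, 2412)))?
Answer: -4897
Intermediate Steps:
Mul(-1, Add(1544, Add(941, 2412))) = Mul(-1, Add(1544, 3353)) = Mul(-1, 4897) = -4897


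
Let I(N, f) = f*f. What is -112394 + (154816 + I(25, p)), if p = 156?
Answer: 66758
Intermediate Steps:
I(N, f) = f²
-112394 + (154816 + I(25, p)) = -112394 + (154816 + 156²) = -112394 + (154816 + 24336) = -112394 + 179152 = 66758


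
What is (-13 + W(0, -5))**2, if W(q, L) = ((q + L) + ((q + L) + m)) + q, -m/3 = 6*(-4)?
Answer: 2401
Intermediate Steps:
m = 72 (m = -18*(-4) = -3*(-24) = 72)
W(q, L) = 72 + 2*L + 3*q (W(q, L) = ((q + L) + ((q + L) + 72)) + q = ((L + q) + ((L + q) + 72)) + q = ((L + q) + (72 + L + q)) + q = (72 + 2*L + 2*q) + q = 72 + 2*L + 3*q)
(-13 + W(0, -5))**2 = (-13 + (72 + 2*(-5) + 3*0))**2 = (-13 + (72 - 10 + 0))**2 = (-13 + 62)**2 = 49**2 = 2401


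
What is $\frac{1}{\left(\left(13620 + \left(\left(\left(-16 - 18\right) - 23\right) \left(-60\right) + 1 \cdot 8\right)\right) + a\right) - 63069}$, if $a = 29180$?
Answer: $- \frac{1}{16841} \approx -5.9379 \cdot 10^{-5}$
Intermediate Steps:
$\frac{1}{\left(\left(13620 + \left(\left(\left(-16 - 18\right) - 23\right) \left(-60\right) + 1 \cdot 8\right)\right) + a\right) - 63069} = \frac{1}{\left(\left(13620 + \left(\left(\left(-16 - 18\right) - 23\right) \left(-60\right) + 1 \cdot 8\right)\right) + 29180\right) - 63069} = \frac{1}{\left(\left(13620 + \left(\left(-34 - 23\right) \left(-60\right) + 8\right)\right) + 29180\right) - 63069} = \frac{1}{\left(\left(13620 + \left(\left(-57\right) \left(-60\right) + 8\right)\right) + 29180\right) - 63069} = \frac{1}{\left(\left(13620 + \left(3420 + 8\right)\right) + 29180\right) - 63069} = \frac{1}{\left(\left(13620 + 3428\right) + 29180\right) - 63069} = \frac{1}{\left(17048 + 29180\right) - 63069} = \frac{1}{46228 - 63069} = \frac{1}{-16841} = - \frac{1}{16841}$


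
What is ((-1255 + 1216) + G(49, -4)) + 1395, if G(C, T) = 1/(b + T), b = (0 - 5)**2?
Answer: 28477/21 ≈ 1356.0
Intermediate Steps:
b = 25 (b = (-5)**2 = 25)
G(C, T) = 1/(25 + T)
((-1255 + 1216) + G(49, -4)) + 1395 = ((-1255 + 1216) + 1/(25 - 4)) + 1395 = (-39 + 1/21) + 1395 = -818/21 + 1395 = 28477/21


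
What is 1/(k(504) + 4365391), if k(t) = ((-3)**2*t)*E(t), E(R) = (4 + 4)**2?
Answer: 1/4655695 ≈ 2.1479e-7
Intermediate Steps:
E(R) = 64 (E(R) = 8**2 = 64)
k(t) = 576*t (k(t) = ((-3)**2*t)*64 = (9*t)*64 = 576*t)
1/(k(504) + 4365391) = 1/(576*504 + 4365391) = 1/(290304 + 4365391) = 1/4655695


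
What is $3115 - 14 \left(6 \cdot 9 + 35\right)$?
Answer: $1869$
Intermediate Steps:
$3115 - 14 \left(6 \cdot 9 + 35\right) = 3115 - 14 \left(54 + 35\right) = 3115 - 14 \cdot 89 = 3115 - 1246 = 1869$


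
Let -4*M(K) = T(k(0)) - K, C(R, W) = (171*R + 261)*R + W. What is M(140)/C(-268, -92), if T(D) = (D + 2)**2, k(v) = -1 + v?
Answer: 139/48847456 ≈ 2.8456e-6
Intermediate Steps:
T(D) = (2 + D)**2
C(R, W) = W + R*(261 + 171*R) (C(R, W) = (261 + 171*R)*R + W = R*(261 + 171*R) + W = W + R*(261 + 171*R))
M(K) = -1/4 + K/4 (M(K) = -((2 + (-1 + 0))**2 - K)/4 = -((2 - 1)**2 - K)/4 = -(1**2 - K)/4 = -(1 - K)/4 = -1/4 + K/4)
M(140)/C(-268, -92) = (-1/4 + (1/4)*140)/(-92 + 171*(-268)**2 + 261*(-268)) = (-1/4 + 35)/(-92 + 171*71824 - 69948) = 139/(4*(-92 + 12281904 - 69948)) = (139/4)/12211864 = (139/4)*(1/12211864) = 139/48847456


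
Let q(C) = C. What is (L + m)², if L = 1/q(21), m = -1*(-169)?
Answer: 12602500/441 ≈ 28577.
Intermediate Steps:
m = 169
L = 1/21 ≈ 0.047619
(L + m)² = (1/21 + 169)² = (3550/21)² = 12602500/441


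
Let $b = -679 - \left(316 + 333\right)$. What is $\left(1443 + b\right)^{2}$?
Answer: $13225$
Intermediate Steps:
$b = -1328$ ($b = -679 - 649 = -1328$)
$\left(1443 + b\right)^{2} = \left(1443 - 1328\right)^{2} = 115^{2} = 13225$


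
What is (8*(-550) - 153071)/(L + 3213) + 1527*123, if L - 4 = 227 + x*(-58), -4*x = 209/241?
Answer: 312846844627/1666069 ≈ 1.8778e+5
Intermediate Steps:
x = -209/964 (x = -209/(4*241) = -¼*209/241 = -209/964 ≈ -0.21680)
L = 117403/482 (L = 4 + (227 - 209/964*(-58)) = 4 + (227 + 6061/482) = 4 + 115475/482 = 117403/482 ≈ 243.57)
(8*(-550) - 153071)/(L + 3213) + 1527*123 = (8*(-550) - 153071)/(117403/482 + 3213) + 1527*123 = (-4400 - 153071)/(1666069/482) + 187821 = -157471*482/1666069 + 187821 = -75901022/1666069 + 187821 = 312846844627/1666069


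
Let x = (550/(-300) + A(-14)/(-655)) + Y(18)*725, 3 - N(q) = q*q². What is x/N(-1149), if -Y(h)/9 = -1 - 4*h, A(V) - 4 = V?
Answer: 374390021/1192292008272 ≈ 0.00031401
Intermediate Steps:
A(V) = 4 + V
N(q) = 3 - q³ (N(q) = 3 - q*q² = 3 - q³)
Y(h) = 9 + 36*h (Y(h) = -9*(-1 - 4*h) = 9 + 36*h)
x = 374390021/786 (x = (550/(-300) + (4 - 14)/(-655)) + (9 + 36*18)*725 = (550*(-1/300) - 10*(-1/655)) + (9 + 648)*725 = (-11/6 + 2/131) + 657*725 = -1429/786 + 476325 = 374390021/786 ≈ 4.7632e+5)
x/N(-1149) = 374390021/(786*(3 - 1*(-1149)³)) = 374390021/(786*(3 - 1*(-1516910949))) = 374390021/(786*(3 + 1516910949)) = (374390021/786)/1516910952 = (374390021/786)*(1/1516910952) = 374390021/1192292008272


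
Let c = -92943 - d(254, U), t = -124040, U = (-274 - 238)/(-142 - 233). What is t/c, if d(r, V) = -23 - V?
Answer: 830625/622223 ≈ 1.3349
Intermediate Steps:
U = 512/375 (U = -512/(-375) = -512*(-1/375) = 512/375 ≈ 1.3653)
c = -34844488/375 (c = -92943 - (-23 - 1*512/375) = -92943 - (-23 - 512/375) = -92943 - 1*(-9137/375) = -92943 + 9137/375 = -34844488/375 ≈ -92919.)
t/c = -124040/(-34844488/375) = -124040*(-375/34844488) = 830625/622223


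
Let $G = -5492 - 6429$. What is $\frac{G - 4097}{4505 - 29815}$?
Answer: $\frac{8009}{12655} \approx 0.63287$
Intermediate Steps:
$G = -11921$ ($G = -5492 - 6429 = -11921$)
$\frac{G - 4097}{4505 - 29815} = \frac{-11921 - 4097}{4505 - 29815} = - \frac{16018}{-25310} = \left(-16018\right) \left(- \frac{1}{25310}\right) = \frac{8009}{12655}$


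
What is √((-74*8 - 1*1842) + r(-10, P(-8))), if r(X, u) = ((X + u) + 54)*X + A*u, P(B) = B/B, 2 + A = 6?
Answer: 24*I*√5 ≈ 53.666*I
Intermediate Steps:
A = 4 (A = -2 + 6 = 4)
P(B) = 1
r(X, u) = 4*u + X*(54 + X + u) (r(X, u) = ((X + u) + 54)*X + 4*u = (54 + X + u)*X + 4*u = X*(54 + X + u) + 4*u = 4*u + X*(54 + X + u))
√((-74*8 - 1*1842) + r(-10, P(-8))) = √((-74*8 - 1*1842) + ((-10)² + 4*1 + 54*(-10) - 10*1)) = √((-592 - 1842) + (100 + 4 - 540 - 10)) = √(-2434 - 446) = √(-2880) = 24*I*√5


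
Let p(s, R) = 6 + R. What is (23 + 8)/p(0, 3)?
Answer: 31/9 ≈ 3.4444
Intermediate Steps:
(23 + 8)/p(0, 3) = (23 + 8)/(6 + 3) = 31/9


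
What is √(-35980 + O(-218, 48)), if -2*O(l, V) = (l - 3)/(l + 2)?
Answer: I*√46630743/36 ≈ 189.69*I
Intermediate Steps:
O(l, V) = -(-3 + l)/(2*(2 + l)) (O(l, V) = -(l - 3)/(2*(l + 2)) = -(-3 + l)/(2*(2 + l)))
√(-35980 + O(-218, 48)) = √(-35980 + (3 - 1*(-218))/(2*(2 - 218))) = √(-35980 + (½)*(3 + 218)/(-216)) = √(-35980 + (½)*(-1/216)*221) = √(-35980 - 221/432) = √(-15543581/432) = I*√46630743/36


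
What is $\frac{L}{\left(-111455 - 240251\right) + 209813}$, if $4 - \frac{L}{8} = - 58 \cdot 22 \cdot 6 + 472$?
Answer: $- \frac{57504}{141893} \approx -0.40526$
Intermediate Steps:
$L = 57504$ ($L = 32 - 8 \left(- 58 \cdot 22 \cdot 6 + 472\right) = 32 - 8 \left(\left(-58\right) 132 + 472\right) = 32 - 8 \left(-7656 + 472\right) = 32 - -57472 = 32 + 57472 = 57504$)
$\frac{L}{\left(-111455 - 240251\right) + 209813} = \frac{57504}{\left(-111455 - 240251\right) + 209813} = \frac{57504}{-351706 + 209813} = \frac{57504}{-141893} = 57504 \left(- \frac{1}{141893}\right) = - \frac{57504}{141893}$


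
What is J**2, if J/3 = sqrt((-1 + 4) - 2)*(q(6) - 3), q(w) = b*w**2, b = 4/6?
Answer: 3969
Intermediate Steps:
b = 2/3 (b = 4*(1/6) = 2/3 ≈ 0.66667)
q(w) = 2*w**2/3
J = 63 (J = 3*(sqrt((-1 + 4) - 2)*((2/3)*6**2 - 3)) = 3*(sqrt(3 - 2)*((2/3)*36 - 3)) = 3*(sqrt(1)*(24 - 3)) = 3*(1*21) = 3*21 = 63)
J**2 = 63**2 = 3969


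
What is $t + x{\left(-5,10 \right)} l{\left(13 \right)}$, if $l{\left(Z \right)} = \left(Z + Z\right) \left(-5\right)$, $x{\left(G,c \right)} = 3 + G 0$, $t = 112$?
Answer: $-278$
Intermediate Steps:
$x{\left(G,c \right)} = 3$ ($x{\left(G,c \right)} = 3 + 0 = 3$)
$l{\left(Z \right)} = - 10 Z$ ($l{\left(Z \right)} = 2 Z \left(-5\right) = - 10 Z$)
$t + x{\left(-5,10 \right)} l{\left(13 \right)} = 112 + 3 \left(\left(-10\right) 13\right) = 112 + 3 \left(-130\right) = 112 - 390 = -278$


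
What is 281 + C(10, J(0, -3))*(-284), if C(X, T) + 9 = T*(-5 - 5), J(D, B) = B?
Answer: -5683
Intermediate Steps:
C(X, T) = -9 - 10*T (C(X, T) = -9 + T*(-5 - 5) = -9 + T*(-10) = -9 - 10*T)
281 + C(10, J(0, -3))*(-284) = 281 + (-9 - 10*(-3))*(-284) = 281 + (-9 + 30)*(-284) = 281 + 21*(-284) = 281 - 5964 = -5683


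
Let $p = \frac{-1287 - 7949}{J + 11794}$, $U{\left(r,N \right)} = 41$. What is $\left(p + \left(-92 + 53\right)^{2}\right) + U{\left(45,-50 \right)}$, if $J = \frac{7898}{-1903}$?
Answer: $\frac{796081525}{509911} \approx 1561.2$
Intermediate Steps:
$J = - \frac{718}{173}$ ($J = 7898 \left(- \frac{1}{1903}\right) = - \frac{718}{173} \approx -4.1503$)
$p = - \frac{399457}{509911}$ ($p = \frac{-1287 - 7949}{- \frac{718}{173} + 11794} = - \frac{9236}{\frac{2039644}{173}} = \left(-9236\right) \frac{173}{2039644} = - \frac{399457}{509911} \approx -0.78339$)
$\left(p + \left(-92 + 53\right)^{2}\right) + U{\left(45,-50 \right)} = \left(- \frac{399457}{509911} + \left(-92 + 53\right)^{2}\right) + 41 = \left(- \frac{399457}{509911} + \left(-39\right)^{2}\right) + 41 = \left(- \frac{399457}{509911} + 1521\right) + 41 = \frac{775175174}{509911} + 41 = \frac{796081525}{509911}$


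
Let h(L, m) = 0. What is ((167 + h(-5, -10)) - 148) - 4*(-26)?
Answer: 123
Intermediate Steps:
((167 + h(-5, -10)) - 148) - 4*(-26) = ((167 + 0) - 148) - 4*(-26) = (167 - 148) + 104 = 19 + 104 = 123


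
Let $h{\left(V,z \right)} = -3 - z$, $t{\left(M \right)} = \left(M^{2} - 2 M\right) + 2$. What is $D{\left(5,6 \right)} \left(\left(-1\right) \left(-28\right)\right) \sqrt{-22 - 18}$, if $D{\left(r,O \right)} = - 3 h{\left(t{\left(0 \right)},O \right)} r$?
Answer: $7560 i \sqrt{10} \approx 23907.0 i$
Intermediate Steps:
$t{\left(M \right)} = 2 + M^{2} - 2 M$
$D{\left(r,O \right)} = r \left(9 + 3 O\right)$ ($D{\left(r,O \right)} = - 3 \left(-3 - O\right) r = \left(9 + 3 O\right) r = r \left(9 + 3 O\right)$)
$D{\left(5,6 \right)} \left(\left(-1\right) \left(-28\right)\right) \sqrt{-22 - 18} = 3 \cdot 5 \left(3 + 6\right) \left(\left(-1\right) \left(-28\right)\right) \sqrt{-22 - 18} = 3 \cdot 5 \cdot 9 \cdot 28 \sqrt{-40} = 135 \cdot 28 \cdot 2 i \sqrt{10} = 3780 \cdot 2 i \sqrt{10} = 7560 i \sqrt{10}$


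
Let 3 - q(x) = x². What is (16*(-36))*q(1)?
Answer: -1152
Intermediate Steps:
q(x) = 3 - x²
(16*(-36))*q(1) = (16*(-36))*(3 - 1*1²) = -576*(3 - 1*1) = -576*(3 - 1) = -576*2 = -1152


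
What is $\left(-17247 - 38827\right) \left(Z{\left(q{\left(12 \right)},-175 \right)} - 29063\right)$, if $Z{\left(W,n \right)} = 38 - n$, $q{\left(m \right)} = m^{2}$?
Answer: $1617734900$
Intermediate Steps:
$\left(-17247 - 38827\right) \left(Z{\left(q{\left(12 \right)},-175 \right)} - 29063\right) = \left(-17247 - 38827\right) \left(\left(38 - -175\right) - 29063\right) = - 56074 \left(\left(38 + 175\right) - 29063\right) = - 56074 \left(213 - 29063\right) = \left(-56074\right) \left(-28850\right) = 1617734900$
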